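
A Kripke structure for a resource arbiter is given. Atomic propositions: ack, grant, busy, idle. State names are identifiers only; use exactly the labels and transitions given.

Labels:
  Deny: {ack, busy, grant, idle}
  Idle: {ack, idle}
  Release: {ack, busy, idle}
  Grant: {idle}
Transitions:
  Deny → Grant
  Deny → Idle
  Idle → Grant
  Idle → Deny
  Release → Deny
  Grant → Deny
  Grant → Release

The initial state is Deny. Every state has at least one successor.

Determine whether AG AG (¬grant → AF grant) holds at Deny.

States satisfying AG (¬grant → AF grant): {Deny, Idle, Release, Grant}.
States satisfying AG AG (¬grant → AF grant): {Deny, Idle, Release, Grant}.
Every state reachable from Deny satisfies AG (¬grant → AF grant).
Deny ∈ Sat(AG AG (¬grant → AF grant)).

Satisfied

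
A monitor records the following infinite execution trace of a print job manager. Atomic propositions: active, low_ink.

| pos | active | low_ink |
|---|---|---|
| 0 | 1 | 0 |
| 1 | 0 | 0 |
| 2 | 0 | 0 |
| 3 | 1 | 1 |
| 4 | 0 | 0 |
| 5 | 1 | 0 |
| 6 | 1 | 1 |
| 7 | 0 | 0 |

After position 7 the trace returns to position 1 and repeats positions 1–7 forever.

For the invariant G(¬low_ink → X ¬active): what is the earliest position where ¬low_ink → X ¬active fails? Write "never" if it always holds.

2

Check ¬low_ink → X ¬active at each position in order: 0 ✓, 1 ✓.
At position 2 the labels are {} and the next position 3 has {active, low_ink}, so ¬low_ink → X ¬active is false there. This is the first violation.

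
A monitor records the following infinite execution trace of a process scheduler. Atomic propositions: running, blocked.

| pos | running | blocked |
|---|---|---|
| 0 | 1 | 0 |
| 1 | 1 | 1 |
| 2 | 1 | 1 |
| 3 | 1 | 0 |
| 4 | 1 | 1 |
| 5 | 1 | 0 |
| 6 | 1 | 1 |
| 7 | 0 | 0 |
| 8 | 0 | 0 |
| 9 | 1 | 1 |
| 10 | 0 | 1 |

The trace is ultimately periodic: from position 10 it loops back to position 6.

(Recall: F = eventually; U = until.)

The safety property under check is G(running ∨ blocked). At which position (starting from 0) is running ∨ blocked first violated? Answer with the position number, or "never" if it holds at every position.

Check running ∨ blocked at each position in order: 0 ✓, 1 ✓, 2 ✓, 3 ✓, 4 ✓, 5 ✓, 6 ✓.
At position 7 the labels are {}, so running ∨ blocked is false there. This is the first violation.

7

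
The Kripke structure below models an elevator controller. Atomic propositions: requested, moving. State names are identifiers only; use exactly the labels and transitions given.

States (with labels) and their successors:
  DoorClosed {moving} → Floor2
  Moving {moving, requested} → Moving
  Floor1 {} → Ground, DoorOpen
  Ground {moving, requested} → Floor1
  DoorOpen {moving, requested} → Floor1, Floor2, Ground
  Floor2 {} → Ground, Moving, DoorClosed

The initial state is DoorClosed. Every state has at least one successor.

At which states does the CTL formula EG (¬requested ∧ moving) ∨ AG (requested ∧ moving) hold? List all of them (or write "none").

{Moving}

States satisfying ¬requested ∧ moving: {DoorClosed}.
States satisfying EG (¬requested ∧ moving): ∅.
States satisfying requested ∧ moving: {Moving, Ground, DoorOpen}.
States satisfying AG (requested ∧ moving): {Moving}.
States satisfying EG (¬requested ∧ moving) ∨ AG (requested ∧ moving): {Moving}.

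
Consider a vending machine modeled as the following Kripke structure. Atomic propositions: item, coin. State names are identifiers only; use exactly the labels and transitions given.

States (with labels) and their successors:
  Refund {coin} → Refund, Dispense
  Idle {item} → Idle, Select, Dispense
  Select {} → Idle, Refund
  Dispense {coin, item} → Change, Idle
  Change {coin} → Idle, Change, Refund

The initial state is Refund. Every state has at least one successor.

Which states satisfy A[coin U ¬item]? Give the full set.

States satisfying coin: {Refund, Dispense, Change}.
States satisfying ¬item: {Refund, Select, Change}.
States satisfying A[coin U ¬item]: {Refund, Select, Change}.

{Refund, Select, Change}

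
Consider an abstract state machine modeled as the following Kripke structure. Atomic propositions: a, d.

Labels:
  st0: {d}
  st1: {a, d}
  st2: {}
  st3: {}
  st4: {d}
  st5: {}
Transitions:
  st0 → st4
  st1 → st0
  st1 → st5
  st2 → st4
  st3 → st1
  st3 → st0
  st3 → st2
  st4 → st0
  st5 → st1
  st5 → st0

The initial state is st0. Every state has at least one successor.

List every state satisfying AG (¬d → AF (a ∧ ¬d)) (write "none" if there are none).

{st0, st4}

States satisfying ¬d → AF (a ∧ ¬d): {st0, st1, st4}.
States satisfying AG (¬d → AF (a ∧ ¬d)): {st0, st4}.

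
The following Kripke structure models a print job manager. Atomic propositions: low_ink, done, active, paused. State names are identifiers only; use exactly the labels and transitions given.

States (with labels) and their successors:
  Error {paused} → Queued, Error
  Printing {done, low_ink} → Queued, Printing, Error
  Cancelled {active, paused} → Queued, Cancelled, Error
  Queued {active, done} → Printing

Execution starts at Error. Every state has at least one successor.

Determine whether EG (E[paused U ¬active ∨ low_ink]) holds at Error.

Holds

States satisfying E[paused U ¬active ∨ low_ink]: {Error, Printing, Cancelled}.
States satisfying EG (E[paused U ¬active ∨ low_ink]): {Error, Printing, Cancelled}.
Error ∈ Sat(EG (E[paused U ¬active ∨ low_ink])).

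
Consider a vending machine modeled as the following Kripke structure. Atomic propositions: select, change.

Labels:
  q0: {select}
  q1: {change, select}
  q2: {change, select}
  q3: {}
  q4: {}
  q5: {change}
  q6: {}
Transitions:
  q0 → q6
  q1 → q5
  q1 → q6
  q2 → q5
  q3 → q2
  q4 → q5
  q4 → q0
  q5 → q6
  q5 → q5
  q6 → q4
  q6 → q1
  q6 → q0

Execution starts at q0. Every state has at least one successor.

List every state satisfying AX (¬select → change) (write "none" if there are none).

{q2, q3, q4}

States satisfying ¬select → change: {q0, q1, q2, q5}.
States satisfying AX (¬select → change): {q2, q3, q4}.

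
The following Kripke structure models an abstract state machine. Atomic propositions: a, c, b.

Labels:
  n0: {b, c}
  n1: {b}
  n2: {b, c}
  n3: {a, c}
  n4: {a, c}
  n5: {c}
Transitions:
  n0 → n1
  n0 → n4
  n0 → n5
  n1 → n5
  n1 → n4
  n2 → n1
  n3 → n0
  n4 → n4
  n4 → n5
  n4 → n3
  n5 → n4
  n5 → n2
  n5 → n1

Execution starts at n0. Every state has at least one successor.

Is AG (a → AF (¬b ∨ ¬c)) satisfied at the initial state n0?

Holds

States satisfying a → AF (¬b ∨ ¬c): {n0, n1, n2, n3, n4, n5}.
States satisfying AG (a → AF (¬b ∨ ¬c)): {n0, n1, n2, n3, n4, n5}.
Every state reachable from n0 satisfies a → AF (¬b ∨ ¬c).
n0 ∈ Sat(AG (a → AF (¬b ∨ ¬c))).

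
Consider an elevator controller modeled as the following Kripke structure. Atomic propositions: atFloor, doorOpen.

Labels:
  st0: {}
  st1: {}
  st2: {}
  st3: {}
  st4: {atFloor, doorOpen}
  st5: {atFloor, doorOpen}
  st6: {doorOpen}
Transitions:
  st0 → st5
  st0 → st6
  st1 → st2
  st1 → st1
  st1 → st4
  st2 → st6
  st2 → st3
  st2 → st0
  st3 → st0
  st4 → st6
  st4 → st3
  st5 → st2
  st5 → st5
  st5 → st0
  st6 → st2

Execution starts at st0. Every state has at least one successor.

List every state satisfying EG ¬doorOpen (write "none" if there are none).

States satisfying ¬doorOpen: {st0, st1, st2, st3}.
States satisfying EG ¬doorOpen: {st1}.

{st1}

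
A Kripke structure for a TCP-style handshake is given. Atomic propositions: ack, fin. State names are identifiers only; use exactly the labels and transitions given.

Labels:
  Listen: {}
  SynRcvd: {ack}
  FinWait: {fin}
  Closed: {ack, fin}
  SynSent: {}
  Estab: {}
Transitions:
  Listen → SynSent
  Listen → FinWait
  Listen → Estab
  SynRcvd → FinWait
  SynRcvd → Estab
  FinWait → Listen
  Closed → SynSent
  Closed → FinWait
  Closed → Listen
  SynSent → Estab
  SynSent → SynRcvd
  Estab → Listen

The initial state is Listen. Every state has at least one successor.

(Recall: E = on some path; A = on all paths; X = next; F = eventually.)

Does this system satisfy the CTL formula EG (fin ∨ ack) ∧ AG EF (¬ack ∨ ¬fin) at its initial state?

Does not hold

States satisfying fin ∨ ack: {SynRcvd, FinWait, Closed}.
States satisfying EG (fin ∨ ack): ∅.
States satisfying EF (¬ack ∨ ¬fin): {Listen, SynRcvd, FinWait, Closed, SynSent, Estab}.
States satisfying AG EF (¬ack ∨ ¬fin): {Listen, SynRcvd, FinWait, Closed, SynSent, Estab}.
States satisfying EG (fin ∨ ack) ∧ AG EF (¬ack ∨ ¬fin): ∅.
Listen ∉ Sat(EG (fin ∨ ack) ∧ AG EF (¬ack ∨ ¬fin)).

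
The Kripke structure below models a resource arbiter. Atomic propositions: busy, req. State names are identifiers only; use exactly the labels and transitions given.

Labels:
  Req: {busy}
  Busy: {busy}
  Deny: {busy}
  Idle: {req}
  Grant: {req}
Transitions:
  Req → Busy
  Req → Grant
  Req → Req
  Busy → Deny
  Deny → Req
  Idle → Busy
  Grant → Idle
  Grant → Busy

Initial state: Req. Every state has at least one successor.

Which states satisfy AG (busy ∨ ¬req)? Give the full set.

States satisfying busy ∨ ¬req: {Req, Busy, Deny}.
States satisfying AG (busy ∨ ¬req): ∅.

none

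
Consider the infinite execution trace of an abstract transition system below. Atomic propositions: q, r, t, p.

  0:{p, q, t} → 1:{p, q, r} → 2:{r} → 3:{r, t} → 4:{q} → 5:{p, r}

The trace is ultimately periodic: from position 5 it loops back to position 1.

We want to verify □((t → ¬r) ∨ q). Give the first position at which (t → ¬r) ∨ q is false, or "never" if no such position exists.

Check (t → ¬r) ∨ q at each position in order: 0 ✓, 1 ✓, 2 ✓.
At position 3 the labels are {r, t}, so (t → ¬r) ∨ q is false there. This is the first violation.

3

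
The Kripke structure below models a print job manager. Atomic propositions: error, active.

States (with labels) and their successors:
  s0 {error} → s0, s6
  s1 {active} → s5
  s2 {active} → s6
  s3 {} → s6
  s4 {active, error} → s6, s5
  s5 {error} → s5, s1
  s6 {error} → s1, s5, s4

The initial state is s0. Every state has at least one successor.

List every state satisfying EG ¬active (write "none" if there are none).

{s0, s3, s5, s6}

States satisfying ¬active: {s0, s3, s5, s6}.
States satisfying EG ¬active: {s0, s3, s5, s6}.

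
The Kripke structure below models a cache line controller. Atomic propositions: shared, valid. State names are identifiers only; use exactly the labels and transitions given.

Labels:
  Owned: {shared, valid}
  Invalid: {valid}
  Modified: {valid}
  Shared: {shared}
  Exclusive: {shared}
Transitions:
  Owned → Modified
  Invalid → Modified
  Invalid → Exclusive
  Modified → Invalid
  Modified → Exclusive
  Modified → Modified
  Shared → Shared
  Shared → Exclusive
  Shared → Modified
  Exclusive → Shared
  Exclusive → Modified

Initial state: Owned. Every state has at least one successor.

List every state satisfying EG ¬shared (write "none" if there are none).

{Invalid, Modified}

States satisfying ¬shared: {Invalid, Modified}.
States satisfying EG ¬shared: {Invalid, Modified}.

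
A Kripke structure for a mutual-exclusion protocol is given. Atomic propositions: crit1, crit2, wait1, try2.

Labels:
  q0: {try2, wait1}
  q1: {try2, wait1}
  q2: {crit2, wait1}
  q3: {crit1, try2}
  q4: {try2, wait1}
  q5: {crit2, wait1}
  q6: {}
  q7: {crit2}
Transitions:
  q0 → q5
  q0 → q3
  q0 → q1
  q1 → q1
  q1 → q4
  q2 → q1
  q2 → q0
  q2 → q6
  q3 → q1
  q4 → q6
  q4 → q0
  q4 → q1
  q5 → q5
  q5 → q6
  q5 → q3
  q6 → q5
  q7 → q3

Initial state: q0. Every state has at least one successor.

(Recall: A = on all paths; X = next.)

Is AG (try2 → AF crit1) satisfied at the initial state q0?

Does not hold

States satisfying try2 → AF crit1: {q2, q3, q5, q6, q7}.
States satisfying AG (try2 → AF crit1): ∅.
q0 is reachable from q0 and violates try2 → AF crit1, so AG fails at q0.
q0 ∉ Sat(AG (try2 → AF crit1)).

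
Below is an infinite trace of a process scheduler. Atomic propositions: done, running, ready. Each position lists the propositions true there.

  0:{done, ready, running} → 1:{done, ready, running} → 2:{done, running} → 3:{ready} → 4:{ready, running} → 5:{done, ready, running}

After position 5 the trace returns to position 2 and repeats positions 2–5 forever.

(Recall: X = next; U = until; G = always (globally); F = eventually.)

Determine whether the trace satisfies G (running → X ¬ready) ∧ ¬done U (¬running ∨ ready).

Does not hold

running → X ¬ready must hold at every position from 0 onward. It fails at position 0, so G (running → X ¬ready) is false.
Positions where running holds: 0, 1, 2, 4, 5.
Check X ¬ready at each: 0→fails, 1→ok, 2→fails, 4→fails, 5→ok.
Walking from position 0: ¬running ∨ ready first holds at position 0, and ¬done holds at every earlier position along the way, so ¬done U (¬running ∨ ready) holds.
At position 0: G (running → X ¬ready) is false; ¬done U (¬running ∨ ready) is true; so G (running → X ¬ready) ∧ ¬done U (¬running ∨ ready) is false.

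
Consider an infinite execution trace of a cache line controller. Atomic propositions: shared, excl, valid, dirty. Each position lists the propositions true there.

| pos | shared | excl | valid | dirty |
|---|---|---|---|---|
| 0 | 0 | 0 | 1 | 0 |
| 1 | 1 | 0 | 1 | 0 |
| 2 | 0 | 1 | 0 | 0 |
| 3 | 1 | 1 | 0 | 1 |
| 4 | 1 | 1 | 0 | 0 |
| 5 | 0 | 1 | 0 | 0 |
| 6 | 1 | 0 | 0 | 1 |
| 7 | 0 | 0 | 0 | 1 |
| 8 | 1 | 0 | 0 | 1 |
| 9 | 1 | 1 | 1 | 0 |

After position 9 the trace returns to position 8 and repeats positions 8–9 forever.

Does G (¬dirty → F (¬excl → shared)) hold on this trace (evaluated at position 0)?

¬dirty → F (¬excl → shared) holds at every position 0..9, and those are all positions ever visited, so G (¬dirty → F (¬excl → shared)) holds.
Positions where ¬dirty holds: 0, 1, 2, 4, 5, 9.
Check F (¬excl → shared) at each: 0→ok, 1→ok, 2→ok, 4→ok, 5→ok, 9→ok.

Yes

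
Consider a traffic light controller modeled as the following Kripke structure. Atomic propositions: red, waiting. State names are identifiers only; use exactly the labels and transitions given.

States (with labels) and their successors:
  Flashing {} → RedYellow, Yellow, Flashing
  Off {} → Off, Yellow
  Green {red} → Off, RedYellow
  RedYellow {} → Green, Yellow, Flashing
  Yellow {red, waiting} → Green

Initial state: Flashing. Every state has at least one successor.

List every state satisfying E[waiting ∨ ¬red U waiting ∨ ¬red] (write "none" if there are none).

States satisfying waiting ∨ ¬red: {Flashing, Off, RedYellow, Yellow}.
States satisfying E[waiting ∨ ¬red U waiting ∨ ¬red]: {Flashing, Off, RedYellow, Yellow}.

{Flashing, Off, RedYellow, Yellow}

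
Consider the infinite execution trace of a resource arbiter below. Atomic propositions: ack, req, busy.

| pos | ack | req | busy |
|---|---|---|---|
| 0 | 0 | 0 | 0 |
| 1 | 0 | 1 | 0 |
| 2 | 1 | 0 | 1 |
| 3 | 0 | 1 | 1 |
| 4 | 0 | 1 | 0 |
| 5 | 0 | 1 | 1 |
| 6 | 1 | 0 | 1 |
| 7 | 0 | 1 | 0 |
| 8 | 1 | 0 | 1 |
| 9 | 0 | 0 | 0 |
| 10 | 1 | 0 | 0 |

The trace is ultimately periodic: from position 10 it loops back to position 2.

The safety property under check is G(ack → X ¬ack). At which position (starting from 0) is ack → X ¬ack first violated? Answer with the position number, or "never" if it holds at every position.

Check ack → X ¬ack at each position in order: 0 ✓, 1 ✓, 2 ✓, 3 ✓, 4 ✓, 5 ✓, 6 ✓, 7 ✓, 8 ✓, 9 ✓.
At position 10 the labels are {ack} and the next position 2 has {ack, busy}, so ack → X ¬ack is false there. This is the first violation.

10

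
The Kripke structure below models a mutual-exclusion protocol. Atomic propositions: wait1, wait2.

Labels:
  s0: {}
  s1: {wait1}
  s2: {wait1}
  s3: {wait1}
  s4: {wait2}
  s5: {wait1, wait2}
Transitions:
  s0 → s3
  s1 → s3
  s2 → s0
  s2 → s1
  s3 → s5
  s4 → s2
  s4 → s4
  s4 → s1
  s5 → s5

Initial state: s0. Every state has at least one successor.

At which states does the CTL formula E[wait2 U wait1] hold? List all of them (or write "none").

{s1, s2, s3, s4, s5}

States satisfying wait2: {s4, s5}.
States satisfying wait1: {s1, s2, s3, s5}.
States satisfying E[wait2 U wait1]: {s1, s2, s3, s4, s5}.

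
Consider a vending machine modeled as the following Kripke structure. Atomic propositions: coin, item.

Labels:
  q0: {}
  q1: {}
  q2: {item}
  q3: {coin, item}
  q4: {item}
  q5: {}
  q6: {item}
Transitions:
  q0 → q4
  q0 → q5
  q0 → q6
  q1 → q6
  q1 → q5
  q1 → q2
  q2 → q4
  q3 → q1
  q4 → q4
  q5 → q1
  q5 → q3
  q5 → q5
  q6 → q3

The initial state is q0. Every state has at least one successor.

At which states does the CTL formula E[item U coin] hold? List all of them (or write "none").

{q3, q6}

States satisfying item: {q2, q3, q4, q6}.
States satisfying coin: {q3}.
States satisfying E[item U coin]: {q3, q6}.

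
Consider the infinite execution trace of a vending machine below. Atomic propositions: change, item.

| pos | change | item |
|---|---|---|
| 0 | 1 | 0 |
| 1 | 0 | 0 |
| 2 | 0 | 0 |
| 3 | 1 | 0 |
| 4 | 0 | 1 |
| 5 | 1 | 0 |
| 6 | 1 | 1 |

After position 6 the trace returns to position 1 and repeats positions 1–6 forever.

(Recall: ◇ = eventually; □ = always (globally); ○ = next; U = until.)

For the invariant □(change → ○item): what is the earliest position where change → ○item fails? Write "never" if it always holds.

0

At position 0 the labels are {change} and the next position 1 has {}, so change → ○item is false there. This is the first violation.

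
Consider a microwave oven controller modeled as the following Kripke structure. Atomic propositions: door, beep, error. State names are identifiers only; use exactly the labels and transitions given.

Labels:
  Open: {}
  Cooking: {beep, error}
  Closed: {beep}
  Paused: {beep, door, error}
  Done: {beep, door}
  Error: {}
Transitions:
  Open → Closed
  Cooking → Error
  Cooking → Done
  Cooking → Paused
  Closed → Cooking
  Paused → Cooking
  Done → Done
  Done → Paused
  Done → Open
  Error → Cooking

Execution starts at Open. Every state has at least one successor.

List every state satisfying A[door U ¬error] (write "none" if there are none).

{Open, Closed, Done, Error}

States satisfying door: {Paused, Done}.
States satisfying ¬error: {Open, Closed, Done, Error}.
States satisfying A[door U ¬error]: {Open, Closed, Done, Error}.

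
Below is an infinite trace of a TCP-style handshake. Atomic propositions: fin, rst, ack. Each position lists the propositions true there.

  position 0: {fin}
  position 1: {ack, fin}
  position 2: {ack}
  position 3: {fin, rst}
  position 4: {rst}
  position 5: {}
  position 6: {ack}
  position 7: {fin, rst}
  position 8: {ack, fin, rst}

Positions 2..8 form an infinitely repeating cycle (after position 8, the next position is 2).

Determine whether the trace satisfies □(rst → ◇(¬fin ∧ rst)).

Satisfied

rst → ◇(¬fin ∧ rst) holds at every position 0..8, and those are all positions ever visited, so □(rst → ◇(¬fin ∧ rst)) holds.
Positions where rst holds: 3, 4, 7, 8.
Check ◇(¬fin ∧ rst) at each: 3→ok, 4→ok, 7→ok, 8→ok.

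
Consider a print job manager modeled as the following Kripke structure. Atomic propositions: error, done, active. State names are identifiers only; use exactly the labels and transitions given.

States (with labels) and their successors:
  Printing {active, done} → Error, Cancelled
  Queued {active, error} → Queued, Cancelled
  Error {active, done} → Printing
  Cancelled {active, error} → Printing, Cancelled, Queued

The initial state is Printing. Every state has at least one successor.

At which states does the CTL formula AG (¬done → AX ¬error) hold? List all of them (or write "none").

none

States satisfying ¬done → AX ¬error: {Printing, Error}.
States satisfying AG (¬done → AX ¬error): ∅.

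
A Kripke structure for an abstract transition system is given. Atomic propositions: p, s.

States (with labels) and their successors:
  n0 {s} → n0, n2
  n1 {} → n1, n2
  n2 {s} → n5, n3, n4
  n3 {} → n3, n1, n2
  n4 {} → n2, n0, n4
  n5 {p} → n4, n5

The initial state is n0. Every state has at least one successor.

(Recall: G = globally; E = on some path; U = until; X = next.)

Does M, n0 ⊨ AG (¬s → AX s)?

No

States satisfying ¬s → AX s: {n0, n2}.
States satisfying AG (¬s → AX s): ∅.
n1 is reachable from n0 and violates ¬s → AX s, so AG fails at n0.
n0 ∉ Sat(AG (¬s → AX s)).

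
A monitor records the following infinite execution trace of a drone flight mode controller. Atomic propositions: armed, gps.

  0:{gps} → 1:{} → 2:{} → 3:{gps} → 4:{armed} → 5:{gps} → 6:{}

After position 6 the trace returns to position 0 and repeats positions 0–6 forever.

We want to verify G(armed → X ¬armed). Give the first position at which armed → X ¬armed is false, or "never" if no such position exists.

never

armed → X ¬armed holds at every position 0..6, and those are all the positions the trace ever visits, so the invariant G(armed → X ¬armed) is never violated.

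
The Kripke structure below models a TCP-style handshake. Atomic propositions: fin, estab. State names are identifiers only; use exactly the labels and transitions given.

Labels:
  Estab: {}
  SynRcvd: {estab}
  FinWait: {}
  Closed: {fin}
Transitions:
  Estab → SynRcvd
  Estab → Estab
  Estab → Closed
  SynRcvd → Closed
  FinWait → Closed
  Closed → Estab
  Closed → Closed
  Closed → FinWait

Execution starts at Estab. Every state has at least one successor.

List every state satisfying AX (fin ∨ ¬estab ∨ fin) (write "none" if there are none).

{SynRcvd, FinWait, Closed}

States satisfying fin ∨ ¬estab ∨ fin: {Estab, FinWait, Closed}.
States satisfying AX (fin ∨ ¬estab ∨ fin): {SynRcvd, FinWait, Closed}.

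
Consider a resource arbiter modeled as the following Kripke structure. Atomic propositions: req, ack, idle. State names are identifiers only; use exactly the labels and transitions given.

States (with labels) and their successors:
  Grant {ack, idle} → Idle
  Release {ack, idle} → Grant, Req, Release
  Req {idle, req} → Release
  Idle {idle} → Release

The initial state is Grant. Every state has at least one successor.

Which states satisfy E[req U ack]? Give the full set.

States satisfying req: {Req}.
States satisfying ack: {Grant, Release}.
States satisfying E[req U ack]: {Grant, Release, Req}.

{Grant, Release, Req}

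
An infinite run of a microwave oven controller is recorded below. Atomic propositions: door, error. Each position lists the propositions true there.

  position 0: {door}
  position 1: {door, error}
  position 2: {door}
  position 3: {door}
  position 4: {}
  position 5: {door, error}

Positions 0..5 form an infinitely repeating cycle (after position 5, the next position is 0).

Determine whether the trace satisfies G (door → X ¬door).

Does not hold

door → X ¬door must hold at every position from 0 onward. It fails at position 0, so G (door → X ¬door) is false.
Positions where door holds: 0, 1, 2, 3, 5.
Check X ¬door at each: 0→fails, 1→fails, 2→fails, 3→ok, 5→fails.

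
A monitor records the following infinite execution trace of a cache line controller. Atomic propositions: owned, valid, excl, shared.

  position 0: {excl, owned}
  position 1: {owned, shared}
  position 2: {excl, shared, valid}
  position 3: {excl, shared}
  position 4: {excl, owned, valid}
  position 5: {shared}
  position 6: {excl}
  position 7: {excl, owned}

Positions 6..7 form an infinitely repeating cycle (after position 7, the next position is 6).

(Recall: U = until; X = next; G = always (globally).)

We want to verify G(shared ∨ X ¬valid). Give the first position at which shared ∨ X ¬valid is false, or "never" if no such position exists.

shared ∨ X ¬valid holds at every position 0..7, and those are all the positions the trace ever visits, so the invariant G(shared ∨ X ¬valid) is never violated.

never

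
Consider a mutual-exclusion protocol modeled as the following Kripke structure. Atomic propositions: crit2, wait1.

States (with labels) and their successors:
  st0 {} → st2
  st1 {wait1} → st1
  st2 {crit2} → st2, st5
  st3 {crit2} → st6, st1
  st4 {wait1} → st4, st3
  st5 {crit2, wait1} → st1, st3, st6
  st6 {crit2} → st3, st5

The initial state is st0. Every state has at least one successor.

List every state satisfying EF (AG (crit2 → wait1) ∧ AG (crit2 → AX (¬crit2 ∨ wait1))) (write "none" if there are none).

{st0, st1, st2, st3, st4, st5, st6}

States satisfying EF (AG (crit2 → wait1) ∧ AG (crit2 → AX (¬crit2 ∨ wait1))): {st0, st1, st2, st3, st4, st5, st6}.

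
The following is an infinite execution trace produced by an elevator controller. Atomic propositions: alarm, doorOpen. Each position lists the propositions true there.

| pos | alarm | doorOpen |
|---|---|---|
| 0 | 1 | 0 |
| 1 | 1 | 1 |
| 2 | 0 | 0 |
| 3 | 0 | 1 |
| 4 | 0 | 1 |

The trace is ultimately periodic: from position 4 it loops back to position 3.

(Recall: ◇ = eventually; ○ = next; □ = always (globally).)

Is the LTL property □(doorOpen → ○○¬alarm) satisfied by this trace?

Yes

doorOpen → ○○¬alarm holds at every position 0..4, and those are all positions ever visited, so □(doorOpen → ○○¬alarm) holds.
Positions where doorOpen holds: 1, 3, 4.
Check ○○¬alarm at each: 1→ok, 3→ok, 4→ok.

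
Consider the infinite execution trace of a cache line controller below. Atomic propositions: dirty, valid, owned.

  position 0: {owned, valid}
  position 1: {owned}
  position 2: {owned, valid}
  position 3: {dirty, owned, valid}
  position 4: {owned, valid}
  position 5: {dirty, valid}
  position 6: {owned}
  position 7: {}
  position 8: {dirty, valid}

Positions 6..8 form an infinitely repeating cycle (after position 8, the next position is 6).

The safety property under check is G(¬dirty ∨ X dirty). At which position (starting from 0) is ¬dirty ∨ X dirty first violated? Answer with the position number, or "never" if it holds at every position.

3

Check ¬dirty ∨ X dirty at each position in order: 0 ✓, 1 ✓, 2 ✓.
At position 3 the labels are {dirty, owned, valid} and the next position 4 has {owned, valid}, so ¬dirty ∨ X dirty is false there. This is the first violation.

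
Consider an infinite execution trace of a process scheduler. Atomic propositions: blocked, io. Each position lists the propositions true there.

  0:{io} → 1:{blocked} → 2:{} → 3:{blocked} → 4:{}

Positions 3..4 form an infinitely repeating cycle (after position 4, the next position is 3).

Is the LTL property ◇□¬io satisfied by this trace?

□¬io holds at position 1, which is reachable from 0, so ◇□¬io holds.

Holds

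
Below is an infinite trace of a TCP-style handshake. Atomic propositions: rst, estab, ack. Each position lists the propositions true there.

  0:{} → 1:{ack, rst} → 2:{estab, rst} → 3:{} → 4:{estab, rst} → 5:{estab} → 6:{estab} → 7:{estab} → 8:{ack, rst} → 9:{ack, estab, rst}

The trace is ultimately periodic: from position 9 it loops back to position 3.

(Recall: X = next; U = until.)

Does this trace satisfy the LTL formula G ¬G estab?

¬G estab holds at every position 0..9, and those are all positions ever visited, so G ¬G estab holds.

Holds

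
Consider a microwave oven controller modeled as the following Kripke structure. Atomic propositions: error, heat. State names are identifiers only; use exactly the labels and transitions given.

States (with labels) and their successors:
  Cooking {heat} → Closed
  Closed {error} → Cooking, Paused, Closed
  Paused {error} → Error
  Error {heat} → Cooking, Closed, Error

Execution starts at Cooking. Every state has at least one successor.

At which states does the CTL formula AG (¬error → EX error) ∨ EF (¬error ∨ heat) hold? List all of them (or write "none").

{Cooking, Closed, Paused, Error}

States satisfying ¬error → EX error: {Cooking, Closed, Paused, Error}.
States satisfying AG (¬error → EX error): {Cooking, Closed, Paused, Error}.
States satisfying ¬error ∨ heat: {Cooking, Error}.
States satisfying EF (¬error ∨ heat): {Cooking, Closed, Paused, Error}.
States satisfying AG (¬error → EX error) ∨ EF (¬error ∨ heat): {Cooking, Closed, Paused, Error}.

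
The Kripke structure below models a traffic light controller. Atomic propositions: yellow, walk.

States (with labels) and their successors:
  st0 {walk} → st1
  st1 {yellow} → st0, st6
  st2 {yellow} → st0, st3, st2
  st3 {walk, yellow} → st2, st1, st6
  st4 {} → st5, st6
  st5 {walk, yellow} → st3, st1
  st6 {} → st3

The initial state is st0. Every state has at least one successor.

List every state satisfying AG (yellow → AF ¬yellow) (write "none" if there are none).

none

States satisfying yellow → AF ¬yellow: {st0, st1, st4, st6}.
States satisfying AG (yellow → AF ¬yellow): ∅.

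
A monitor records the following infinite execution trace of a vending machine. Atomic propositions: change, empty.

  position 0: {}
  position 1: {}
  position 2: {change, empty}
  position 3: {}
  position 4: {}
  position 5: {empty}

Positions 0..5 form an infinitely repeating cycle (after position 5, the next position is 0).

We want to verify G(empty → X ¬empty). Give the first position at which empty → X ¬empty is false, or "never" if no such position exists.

never

empty → X ¬empty holds at every position 0..5, and those are all the positions the trace ever visits, so the invariant G(empty → X ¬empty) is never violated.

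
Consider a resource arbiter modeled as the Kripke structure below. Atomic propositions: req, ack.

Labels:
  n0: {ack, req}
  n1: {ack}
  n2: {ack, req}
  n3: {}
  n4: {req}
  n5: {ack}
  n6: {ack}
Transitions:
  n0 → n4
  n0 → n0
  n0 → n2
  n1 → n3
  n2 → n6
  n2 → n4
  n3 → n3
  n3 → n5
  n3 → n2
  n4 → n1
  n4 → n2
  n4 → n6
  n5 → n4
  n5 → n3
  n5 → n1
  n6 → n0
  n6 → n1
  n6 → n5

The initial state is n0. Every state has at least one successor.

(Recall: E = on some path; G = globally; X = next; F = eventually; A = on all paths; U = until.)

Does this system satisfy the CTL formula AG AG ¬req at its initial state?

Does not hold

States satisfying AG ¬req: ∅.
States satisfying AG AG ¬req: ∅.
n0 is reachable from n0 and violates AG ¬req, so AG fails at n0.
n0 ∉ Sat(AG AG ¬req).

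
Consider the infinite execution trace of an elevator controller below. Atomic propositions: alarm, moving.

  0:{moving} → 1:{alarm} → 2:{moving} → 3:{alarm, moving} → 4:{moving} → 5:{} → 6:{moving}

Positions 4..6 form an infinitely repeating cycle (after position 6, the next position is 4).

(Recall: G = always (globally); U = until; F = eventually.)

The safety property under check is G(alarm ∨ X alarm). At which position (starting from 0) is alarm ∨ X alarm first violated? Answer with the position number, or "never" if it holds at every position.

4

Check alarm ∨ X alarm at each position in order: 0 ✓, 1 ✓, 2 ✓, 3 ✓.
At position 4 the labels are {moving} and the next position 5 has {}, so alarm ∨ X alarm is false there. This is the first violation.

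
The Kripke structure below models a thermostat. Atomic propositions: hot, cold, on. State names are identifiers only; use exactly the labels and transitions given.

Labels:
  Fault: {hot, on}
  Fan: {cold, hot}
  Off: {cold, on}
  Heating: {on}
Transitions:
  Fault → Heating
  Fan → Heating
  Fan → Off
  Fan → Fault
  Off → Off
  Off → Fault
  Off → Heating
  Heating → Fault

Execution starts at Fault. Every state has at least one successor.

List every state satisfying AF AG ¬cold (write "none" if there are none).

States satisfying AG ¬cold: {Fault, Heating}.
States satisfying AF AG ¬cold: {Fault, Heating}.

{Fault, Heating}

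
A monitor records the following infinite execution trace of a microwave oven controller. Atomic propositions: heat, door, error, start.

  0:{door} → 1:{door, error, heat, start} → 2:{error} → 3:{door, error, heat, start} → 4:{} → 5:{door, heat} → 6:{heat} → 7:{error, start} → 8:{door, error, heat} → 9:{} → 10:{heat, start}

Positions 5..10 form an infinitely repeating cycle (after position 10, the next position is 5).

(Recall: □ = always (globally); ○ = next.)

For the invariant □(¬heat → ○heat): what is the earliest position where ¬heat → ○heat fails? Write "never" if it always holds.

¬heat → ○heat holds at every position 0..10, and those are all the positions the trace ever visits, so the invariant □(¬heat → ○heat) is never violated.

never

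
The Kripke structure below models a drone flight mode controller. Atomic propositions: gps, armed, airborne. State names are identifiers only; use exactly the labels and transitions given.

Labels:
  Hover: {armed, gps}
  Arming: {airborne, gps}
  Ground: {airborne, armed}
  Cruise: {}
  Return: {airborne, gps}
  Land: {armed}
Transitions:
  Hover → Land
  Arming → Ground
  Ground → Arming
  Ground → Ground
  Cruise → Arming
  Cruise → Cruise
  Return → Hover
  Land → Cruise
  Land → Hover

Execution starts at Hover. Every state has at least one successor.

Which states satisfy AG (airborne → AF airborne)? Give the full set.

{Hover, Arming, Ground, Cruise, Return, Land}

States satisfying airborne → AF airborne: {Hover, Arming, Ground, Cruise, Return, Land}.
States satisfying AG (airborne → AF airborne): {Hover, Arming, Ground, Cruise, Return, Land}.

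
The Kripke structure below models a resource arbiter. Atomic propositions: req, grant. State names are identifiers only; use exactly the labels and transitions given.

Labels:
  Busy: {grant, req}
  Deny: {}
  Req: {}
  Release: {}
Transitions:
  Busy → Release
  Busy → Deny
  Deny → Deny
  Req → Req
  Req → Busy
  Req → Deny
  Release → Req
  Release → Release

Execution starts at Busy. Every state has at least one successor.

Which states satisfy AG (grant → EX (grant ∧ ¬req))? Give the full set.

{Deny}

States satisfying grant → EX (grant ∧ ¬req): {Deny, Req, Release}.
States satisfying AG (grant → EX (grant ∧ ¬req)): {Deny}.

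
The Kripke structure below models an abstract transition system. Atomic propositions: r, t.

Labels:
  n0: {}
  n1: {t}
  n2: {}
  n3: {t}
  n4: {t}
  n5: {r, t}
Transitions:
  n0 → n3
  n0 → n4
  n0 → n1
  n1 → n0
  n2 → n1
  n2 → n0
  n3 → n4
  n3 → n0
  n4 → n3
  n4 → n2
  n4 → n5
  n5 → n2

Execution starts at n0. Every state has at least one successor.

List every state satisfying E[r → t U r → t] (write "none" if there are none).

States satisfying r → t: {n0, n1, n2, n3, n4, n5}.
States satisfying E[r → t U r → t]: {n0, n1, n2, n3, n4, n5}.

{n0, n1, n2, n3, n4, n5}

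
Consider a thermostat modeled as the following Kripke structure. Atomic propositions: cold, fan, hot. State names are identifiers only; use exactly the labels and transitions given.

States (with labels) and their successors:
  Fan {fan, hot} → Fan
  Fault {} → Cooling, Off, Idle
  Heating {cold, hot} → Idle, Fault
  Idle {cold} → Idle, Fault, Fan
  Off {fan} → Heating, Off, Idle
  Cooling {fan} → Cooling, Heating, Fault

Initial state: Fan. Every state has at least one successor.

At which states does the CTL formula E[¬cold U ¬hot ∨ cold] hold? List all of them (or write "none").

{Fault, Heating, Idle, Off, Cooling}

States satisfying ¬cold: {Fan, Fault, Off, Cooling}.
States satisfying ¬hot ∨ cold: {Fault, Heating, Idle, Off, Cooling}.
States satisfying E[¬cold U ¬hot ∨ cold]: {Fault, Heating, Idle, Off, Cooling}.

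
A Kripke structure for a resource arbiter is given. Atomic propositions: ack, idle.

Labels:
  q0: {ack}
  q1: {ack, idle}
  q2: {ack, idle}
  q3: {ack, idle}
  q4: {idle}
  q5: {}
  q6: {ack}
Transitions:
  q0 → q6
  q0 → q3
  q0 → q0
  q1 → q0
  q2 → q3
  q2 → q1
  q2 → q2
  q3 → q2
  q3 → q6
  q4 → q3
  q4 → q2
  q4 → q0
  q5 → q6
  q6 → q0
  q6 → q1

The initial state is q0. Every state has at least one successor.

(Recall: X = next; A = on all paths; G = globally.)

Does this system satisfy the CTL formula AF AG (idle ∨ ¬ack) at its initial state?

States satisfying AG (idle ∨ ¬ack): ∅.
States satisfying AF AG (idle ∨ ¬ack): ∅.
There is a path from q0 along which AG (idle ∨ ¬ack) never holds.
q0 ∉ Sat(AF AG (idle ∨ ¬ack)).

Does not hold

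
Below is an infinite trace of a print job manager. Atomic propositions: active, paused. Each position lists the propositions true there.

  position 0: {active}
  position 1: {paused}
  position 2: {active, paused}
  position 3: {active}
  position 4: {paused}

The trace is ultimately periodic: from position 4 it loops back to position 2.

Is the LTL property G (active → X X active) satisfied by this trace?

Does not hold

active → X X active must hold at every position from 0 onward. It fails at position 2, so G (active → X X active) is false.
Positions where active holds: 0, 2, 3.
Check X X active at each: 0→ok, 2→fails, 3→ok.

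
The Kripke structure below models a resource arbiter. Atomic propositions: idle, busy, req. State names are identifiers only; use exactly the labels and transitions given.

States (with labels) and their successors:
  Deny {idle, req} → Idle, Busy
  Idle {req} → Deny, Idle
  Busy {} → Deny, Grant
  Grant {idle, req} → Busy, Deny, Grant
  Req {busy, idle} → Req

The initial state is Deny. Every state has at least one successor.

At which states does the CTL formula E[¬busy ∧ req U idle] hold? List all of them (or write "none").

States satisfying ¬busy ∧ req: {Deny, Idle, Grant}.
States satisfying idle: {Deny, Grant, Req}.
States satisfying E[¬busy ∧ req U idle]: {Deny, Idle, Grant, Req}.

{Deny, Idle, Grant, Req}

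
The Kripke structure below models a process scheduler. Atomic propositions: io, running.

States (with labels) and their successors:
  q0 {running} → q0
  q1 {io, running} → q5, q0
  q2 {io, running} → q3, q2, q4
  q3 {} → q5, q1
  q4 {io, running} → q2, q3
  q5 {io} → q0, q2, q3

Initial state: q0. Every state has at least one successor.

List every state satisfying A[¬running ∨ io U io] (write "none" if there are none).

{q1, q2, q3, q4, q5}

States satisfying ¬running ∨ io: {q1, q2, q3, q4, q5}.
States satisfying io: {q1, q2, q4, q5}.
States satisfying A[¬running ∨ io U io]: {q1, q2, q3, q4, q5}.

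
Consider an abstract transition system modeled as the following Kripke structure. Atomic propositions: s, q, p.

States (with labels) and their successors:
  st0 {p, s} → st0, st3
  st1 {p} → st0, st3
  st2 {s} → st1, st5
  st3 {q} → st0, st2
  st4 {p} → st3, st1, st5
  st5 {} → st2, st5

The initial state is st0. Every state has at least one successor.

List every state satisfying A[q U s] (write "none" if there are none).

{st0, st2, st3}

States satisfying q: {st3}.
States satisfying s: {st0, st2}.
States satisfying A[q U s]: {st0, st2, st3}.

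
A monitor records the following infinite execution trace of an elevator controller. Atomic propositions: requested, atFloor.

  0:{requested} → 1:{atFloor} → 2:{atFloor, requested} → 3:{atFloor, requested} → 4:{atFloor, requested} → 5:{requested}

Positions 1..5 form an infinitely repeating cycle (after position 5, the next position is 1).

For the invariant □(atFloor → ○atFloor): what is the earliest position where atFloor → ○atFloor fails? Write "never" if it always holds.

4

Check atFloor → ○atFloor at each position in order: 0 ✓, 1 ✓, 2 ✓, 3 ✓.
At position 4 the labels are {atFloor, requested} and the next position 5 has {requested}, so atFloor → ○atFloor is false there. This is the first violation.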